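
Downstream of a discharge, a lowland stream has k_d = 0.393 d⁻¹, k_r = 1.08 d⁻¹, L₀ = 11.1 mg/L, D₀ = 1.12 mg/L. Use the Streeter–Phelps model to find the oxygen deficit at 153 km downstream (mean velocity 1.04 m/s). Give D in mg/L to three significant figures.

D ≈ 2.42 mg/L

Travel time t = x/v = 153 km / (1.04 m/s) = 153000 m / 1.04 m/s = 147100 s = 1.703 d.
k_d L₀/(k_r−k_d) = 0.393×11.1/(1.08−0.393) = 4.362/0.6870 = 6.350 mg/L.
e^(−k_d t) = e^(−0.393×1.703) = 0.5121; e^(−k_r t) = e^(−1.08×1.703) = 0.1590.
D = 6.350 × (0.5121 − 0.1590) + 1.12 × 0.1590 = 2.242 + 0.1781 = 2.420 mg/L.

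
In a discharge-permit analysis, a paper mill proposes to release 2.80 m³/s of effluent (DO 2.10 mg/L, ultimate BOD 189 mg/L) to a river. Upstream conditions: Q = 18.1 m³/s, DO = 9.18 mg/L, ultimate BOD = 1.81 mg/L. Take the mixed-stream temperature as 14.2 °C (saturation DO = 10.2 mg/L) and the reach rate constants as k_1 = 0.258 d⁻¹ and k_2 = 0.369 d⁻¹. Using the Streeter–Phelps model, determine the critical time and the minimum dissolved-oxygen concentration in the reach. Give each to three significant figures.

t_c ≈ 2.94 d; minimum DO ≈ 1.38 mg/L

Mixed DO = (18.1×9.18 + 2.80×2.10)/(18.1+2.80) = 172.0/20.90 = 8.231 mg/L.
Mixed L₀ = (18.1×1.81 + 2.80×189)/(20.90) = 562.0/20.90 = 26.89 mg/L.
Initial deficit D₀ = C_s − DO₀ = 10.2 − 8.231 = 1.969 mg/L.
t_c = (1/0.1110) ln[(0.369/0.258)(1 − 1.969×0.1110/(0.258×26.89))] = 9.009 × ln(1.385) = 2.935 d.
D_c = (0.258/0.369) × 26.89 × e^(−0.258×2.935) = 0.6992 × 26.89 × 0.4689 = 8.815 mg/L.
Minimum DO = 10.2 − 8.815 = 1.385 mg/L.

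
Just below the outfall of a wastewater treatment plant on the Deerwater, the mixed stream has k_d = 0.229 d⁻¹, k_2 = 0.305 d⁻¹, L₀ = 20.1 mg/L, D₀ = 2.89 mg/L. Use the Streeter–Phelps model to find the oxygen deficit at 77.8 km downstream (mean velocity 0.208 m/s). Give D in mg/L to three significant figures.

D ≈ 7.07 mg/L

Travel time t = x/v = 77.8 km / (0.208 m/s) = 77800 m / 0.208 m/s = 374000 s = 4.329 d.
k_d L₀/(k_2−k_d) = 0.229×20.1/(0.305−0.229) = 4.603/0.07600 = 60.56 mg/L.
e^(−k_d t) = e^(−0.229×4.329) = 0.3711; e^(−k_2 t) = e^(−0.305×4.329) = 0.2670.
D = 60.56 × (0.3711 − 0.2670) + 2.89 × 0.2670 = 6.301 + 0.7717 = 7.073 mg/L.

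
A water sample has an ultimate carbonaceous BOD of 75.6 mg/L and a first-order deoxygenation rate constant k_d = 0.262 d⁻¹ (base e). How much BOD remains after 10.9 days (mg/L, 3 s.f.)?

L_t = L₀ e^(−k_d t) = 75.6 × e^(−0.262×10.9) = 75.6 × 0.05751 = 4.348 mg/L.

L ≈ 4.35 mg/L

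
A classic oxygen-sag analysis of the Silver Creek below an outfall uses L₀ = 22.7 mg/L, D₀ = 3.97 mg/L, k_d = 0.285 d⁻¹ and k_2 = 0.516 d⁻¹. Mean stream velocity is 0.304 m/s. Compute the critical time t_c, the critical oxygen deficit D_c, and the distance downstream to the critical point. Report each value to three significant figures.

t_c ≈ 1.91 d; D_c ≈ 7.28 mg/L; x_c ≈ 50.1 km

At the critical point dD/dt = 0, so k_d L₀ e^(−k_d t) = k_2 D. Substituting D(t) from the Streeter–Phelps equation and solving for t gives
t_c = ln[(k_2/k_d)(1 − D₀(k_2−k_d)/(k_d L₀))] / (k_2−k_d).
Here k_2−k_d = 0.2310 d⁻¹ and 1 − D₀(k_2−k_d)/(k_d L₀) = 1 − 3.97×0.2310/(0.285×22.7) = 0.8582, so
t_c = ln(1.811 × 0.8582) / 0.2310 = 0.4408 / 0.2310 = 1.908 d.
L(t_c) = L₀ e^(−k_d t_c) = 22.7 × 0.5805 = 13.18 mg/L, and at the critical point k_2 D_c = k_d L, so D_c = (0.285/0.516) × 13.18 = 7.279 mg/L.
x_c = v t_c = 0.304 m/s × 1.908 d × 86400 s/d = 50120 m ≈ 50.1 km.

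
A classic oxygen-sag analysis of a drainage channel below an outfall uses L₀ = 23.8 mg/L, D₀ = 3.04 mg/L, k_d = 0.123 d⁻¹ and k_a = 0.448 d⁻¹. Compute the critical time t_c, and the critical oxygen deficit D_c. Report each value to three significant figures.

At the critical point dD/dt = 0, so k_d L₀ e^(−k_d t) = k_a D. Substituting D(t) from the Streeter–Phelps equation and solving for t gives
t_c = ln[(k_a/k_d)(1 − D₀(k_a−k_d)/(k_d L₀))] / (k_a−k_d).
Here k_a−k_d = 0.3250 d⁻¹ and 1 − D₀(k_a−k_d)/(k_d L₀) = 1 − 3.04×0.3250/(0.123×23.8) = 0.6625, so
t_c = ln(3.642 × 0.6625) / 0.3250 = 0.8809 / 0.3250 = 2.710 d.
L(t_c) = L₀ e^(−k_d t_c) = 23.8 × 0.7165 = 17.05 mg/L, and at the critical point k_a D_c = k_d L, so D_c = (0.123/0.448) × 17.05 = 4.682 mg/L.

t_c ≈ 2.71 d; D_c ≈ 4.68 mg/L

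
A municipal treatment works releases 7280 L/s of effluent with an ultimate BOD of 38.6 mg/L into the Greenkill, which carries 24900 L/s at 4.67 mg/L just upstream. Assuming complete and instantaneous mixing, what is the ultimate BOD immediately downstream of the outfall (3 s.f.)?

12.3 mg/L

Flow-weighted mixing: C = (Q_r C_r + Q_w C_w)/(Q_r + Q_w)
= (24900×4.67 + 7280×38.6)/(24900 + 7280) = 397300/32180 = 12.35 mg/L.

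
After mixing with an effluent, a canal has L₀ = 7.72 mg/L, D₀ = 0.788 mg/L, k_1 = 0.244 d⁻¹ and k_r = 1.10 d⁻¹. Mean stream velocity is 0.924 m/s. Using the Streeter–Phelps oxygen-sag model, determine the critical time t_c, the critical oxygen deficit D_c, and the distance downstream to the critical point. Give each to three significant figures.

t_c ≈ 1.24 d; D_c ≈ 1.26 mg/L; x_c ≈ 99.1 km

With k_r/k_1 = 4.508 and 1 − D₀(k_r−k_1)/(k_1 L₀) = 0.6419,
t_c = ln(4.508 × 0.6419) / (1.10 − 0.244) = ln(2.894) / 0.8560 = 1.063/0.8560 = 1.241 d.
L(t_c) = L₀ e^(−k_1 t_c) = 7.72 × 0.7387 = 5.703 mg/L, and at the critical point k_r D_c = k_1 L, so D_c = (0.244/1.10) × 5.703 = 1.265 mg/L.
x_c = v t_c = 0.924 m/s × 1.241 d × 86400 s/d = 99100 m ≈ 99.1 km.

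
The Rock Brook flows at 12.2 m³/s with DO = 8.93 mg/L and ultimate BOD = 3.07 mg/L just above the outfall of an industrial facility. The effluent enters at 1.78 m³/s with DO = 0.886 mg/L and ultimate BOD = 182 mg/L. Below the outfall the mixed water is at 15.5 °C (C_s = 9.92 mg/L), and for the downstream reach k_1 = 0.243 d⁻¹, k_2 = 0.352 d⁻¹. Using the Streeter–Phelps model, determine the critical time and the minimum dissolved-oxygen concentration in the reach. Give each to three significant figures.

t_c ≈ 3.07 d; minimum DO ≈ 1.46 mg/L

Mixed DO = (12.2×8.93 + 1.78×0.886)/(12.2+1.78) = 110.5/13.98 = 7.906 mg/L.
Mixed L₀ = (12.2×3.07 + 1.78×182)/(13.98) = 361.4/13.98 = 25.85 mg/L.
Initial deficit D₀ = C_s − DO₀ = 9.92 − 7.906 = 2.014 mg/L.
t_c = (1/0.1090) ln[(0.352/0.243)(1 − 2.014×0.1090/(0.243×25.85))] = 9.174 × ln(1.398) = 3.073 d.
D_c = (0.243/0.352) × 25.85 × e^(−0.243×3.073) = 0.6903 × 25.85 × 0.4739 = 8.457 mg/L.
Minimum DO = 9.92 − 8.457 = 1.463 mg/L.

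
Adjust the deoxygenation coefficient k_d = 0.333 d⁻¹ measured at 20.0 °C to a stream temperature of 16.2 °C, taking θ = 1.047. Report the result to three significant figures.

k_d ≈ 0.280 d⁻¹

k_d(T₂) = k_d(T₁) · θ^(T₂−T₁) = 0.333 × 1.047^(16.2−20.0)
= 0.333 × 1.047^-3.80 = 0.333 × 0.8399 = 0.2797 d⁻¹.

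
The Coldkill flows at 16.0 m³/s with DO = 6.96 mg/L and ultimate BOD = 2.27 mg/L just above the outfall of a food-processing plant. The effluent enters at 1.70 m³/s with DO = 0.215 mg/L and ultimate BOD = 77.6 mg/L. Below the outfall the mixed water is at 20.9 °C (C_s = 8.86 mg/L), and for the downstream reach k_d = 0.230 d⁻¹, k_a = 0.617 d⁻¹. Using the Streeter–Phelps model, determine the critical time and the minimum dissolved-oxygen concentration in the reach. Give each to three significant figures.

Mixed DO = (16.0×6.96 + 1.70×0.215)/(16.0+1.70) = 111.7/17.70 = 6.312 mg/L.
Mixed L₀ = (16.0×2.27 + 1.70×77.6)/(17.70) = 168.2/17.70 = 9.505 mg/L.
Initial deficit D₀ = C_s − DO₀ = 8.86 − 6.312 = 2.548 mg/L.
t_c = (1/0.3870) ln[(0.617/0.230)(1 − 2.548×0.3870/(0.230×9.505))] = 2.584 × ln(1.473) = 1.000 d.
D_c = (0.230/0.617) × 9.505 × e^(−0.230×1.000) = 0.3728 × 9.505 × 0.7945 = 2.815 mg/L.
Minimum DO = 8.86 − 2.815 = 6.045 mg/L.

t_c ≈ 1.00 d; minimum DO ≈ 6.04 mg/L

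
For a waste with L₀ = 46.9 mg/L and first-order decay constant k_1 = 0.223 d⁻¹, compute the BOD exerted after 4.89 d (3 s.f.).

y_t = L₀(1 − e^(−k_1 t)) = 46.9 × (1 − e^(−0.223×4.89))
= 46.9 × (1 − 0.3361) = 46.9 × 0.6639 = 31.14 mg/L.

y ≈ 31.1 mg/L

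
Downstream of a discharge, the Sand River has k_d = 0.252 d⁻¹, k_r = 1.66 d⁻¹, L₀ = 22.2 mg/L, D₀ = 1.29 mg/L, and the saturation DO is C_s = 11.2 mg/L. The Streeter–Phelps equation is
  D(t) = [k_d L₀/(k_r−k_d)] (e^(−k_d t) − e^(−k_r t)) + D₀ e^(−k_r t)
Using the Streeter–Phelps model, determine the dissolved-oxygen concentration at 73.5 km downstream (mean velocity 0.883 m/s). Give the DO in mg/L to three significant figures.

DO ≈ 8.63 mg/L

Travel time t = x/v = 73.5 km / (0.883 m/s) = 73500 m / 0.883 m/s = 83240 s = 0.9634 d.
k_d L₀/(k_r−k_d) = 0.252×22.2/(1.66−0.252) = 5.594/1.408 = 3.973 mg/L.
e^(−k_d t) = e^(−0.252×0.9634) = 0.7844; e^(−k_r t) = e^(−1.66×0.9634) = 0.2020.
D = 3.973 × (0.7844 − 0.2020) + 1.29 × 0.2020 = 2.314 + 0.2606 = 2.575 mg/L.
DO = C_s − D = 11.2 − 2.575 = 8.625 mg/L.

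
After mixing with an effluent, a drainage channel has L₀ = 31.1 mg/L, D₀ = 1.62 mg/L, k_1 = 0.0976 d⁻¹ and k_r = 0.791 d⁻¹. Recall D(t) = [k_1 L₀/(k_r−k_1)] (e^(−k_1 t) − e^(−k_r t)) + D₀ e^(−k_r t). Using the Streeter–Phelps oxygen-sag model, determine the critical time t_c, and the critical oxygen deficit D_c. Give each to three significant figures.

At the critical point dD/dt = 0, so k_1 L₀ e^(−k_1 t) = k_r D. Substituting D(t) from the Streeter–Phelps equation and solving for t gives
t_c = ln[(k_r/k_1)(1 − D₀(k_r−k_1)/(k_1 L₀))] / (k_r−k_1).
Here k_r−k_1 = 0.6934 d⁻¹ and 1 − D₀(k_r−k_1)/(k_1 L₀) = 1 − 1.62×0.6934/(0.0976×31.1) = 0.6299, so
t_c = ln(8.105 × 0.6299) / 0.6934 = 1.630 / 0.6934 = 2.351 d.
L(t_c) = L₀ e^(−k_1 t_c) = 31.1 × 0.7950 = 24.72 mg/L, and at the critical point k_r D_c = k_1 L, so D_c = (0.0976/0.791) × 24.72 = 3.051 mg/L.

t_c ≈ 2.35 d; D_c ≈ 3.05 mg/L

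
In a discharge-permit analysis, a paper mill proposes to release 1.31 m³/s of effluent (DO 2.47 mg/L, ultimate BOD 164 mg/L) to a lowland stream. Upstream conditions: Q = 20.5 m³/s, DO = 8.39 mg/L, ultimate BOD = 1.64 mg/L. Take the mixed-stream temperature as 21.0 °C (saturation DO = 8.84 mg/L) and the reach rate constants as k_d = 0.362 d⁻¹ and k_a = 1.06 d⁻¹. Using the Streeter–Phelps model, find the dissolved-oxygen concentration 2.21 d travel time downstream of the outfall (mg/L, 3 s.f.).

DO ≈ 6.68 mg/L

Mixed DO = (20.5×8.39 + 1.31×2.47)/(20.5+1.31) = 175.2/21.81 = 8.034 mg/L.
Mixed L₀ = (20.5×1.64 + 1.31×164)/(21.81) = 248.5/21.81 = 11.39 mg/L.
Initial deficit D₀ = C_s − DO₀ = 8.84 − 8.034 = 0.8056 mg/L.
D(2.21) = [0.362×11.39/(1.06−0.362)](e^(−0.362×2.21) − e^(−1.06×2.21)) + 0.8056 e^(−1.06×2.21)
= 5.908 × (0.4493 − 0.09608) + 0.8056 × 0.09608 = 2.164 mg/L.
DO = 8.84 − 2.164 = 6.676 mg/L.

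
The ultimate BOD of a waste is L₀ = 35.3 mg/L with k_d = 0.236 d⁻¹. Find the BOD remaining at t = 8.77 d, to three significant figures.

L ≈ 4.46 mg/L

L_t = L₀ e^(−k_d t) = 35.3 × e^(−0.236×8.77) = 35.3 × 0.1262 = 4.456 mg/L.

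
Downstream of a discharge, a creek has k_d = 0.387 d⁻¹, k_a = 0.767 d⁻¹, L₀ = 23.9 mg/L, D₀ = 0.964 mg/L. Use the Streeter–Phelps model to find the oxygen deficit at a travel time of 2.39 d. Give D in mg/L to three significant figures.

D ≈ 5.91 mg/L

k_d L₀/(k_a−k_d) = 0.387×23.9/(0.767−0.387) = 9.249/0.3800 = 24.34 mg/L.
e^(−k_d t) = e^(−0.387×2.390) = 0.3966; e^(−k_a t) = e^(−0.767×2.390) = 0.1599.
D = 24.34 × (0.3966 − 0.1599) + 0.964 × 0.1599 = 5.760 + 0.1542 = 5.914 mg/L.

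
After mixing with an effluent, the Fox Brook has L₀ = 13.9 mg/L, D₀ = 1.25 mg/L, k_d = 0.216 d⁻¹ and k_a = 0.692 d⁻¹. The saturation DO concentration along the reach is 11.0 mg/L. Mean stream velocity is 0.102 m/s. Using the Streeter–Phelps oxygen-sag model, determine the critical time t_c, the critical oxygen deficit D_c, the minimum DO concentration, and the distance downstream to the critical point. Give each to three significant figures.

t_c ≈ 1.98 d; D_c ≈ 2.83 mg/L; min DO ≈ 8.17 mg/L; x_c ≈ 17.5 km

At the critical point dD/dt = 0, so k_d L₀ e^(−k_d t) = k_a D. Substituting D(t) from the Streeter–Phelps equation and solving for t gives
t_c = ln[(k_a/k_d)(1 − D₀(k_a−k_d)/(k_d L₀))] / (k_a−k_d).
Here k_a−k_d = 0.4760 d⁻¹ and 1 − D₀(k_a−k_d)/(k_d L₀) = 1 − 1.25×0.4760/(0.216×13.9) = 0.8018, so
t_c = ln(3.204 × 0.8018) / 0.4760 = 0.9434 / 0.4760 = 1.982 d.
D_c = (k_d/k_a) L₀ e^(−k_d t_c) = (0.216/0.692) × 13.9 × e^(−0.216×1.982) = 0.3121 × 13.9 × 0.6517 = 2.828 mg/L.
Minimum DO = C_s − D_c = 11.0 − 2.828 = 8.172 mg/L.
x_c = v t_c = 0.102 m/s × 1.982 d × 86400 s/d = 17470 m ≈ 17.5 km.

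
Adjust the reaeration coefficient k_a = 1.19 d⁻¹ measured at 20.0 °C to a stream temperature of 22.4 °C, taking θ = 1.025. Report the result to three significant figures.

k_a(T₂) = k_a(T₁) · θ^(T₂−T₁) = 1.19 × 1.025^(22.4−20.0)
= 1.19 × 1.025^2.40 = 1.19 × 1.061 = 1.263 d⁻¹.

k_a ≈ 1.26 d⁻¹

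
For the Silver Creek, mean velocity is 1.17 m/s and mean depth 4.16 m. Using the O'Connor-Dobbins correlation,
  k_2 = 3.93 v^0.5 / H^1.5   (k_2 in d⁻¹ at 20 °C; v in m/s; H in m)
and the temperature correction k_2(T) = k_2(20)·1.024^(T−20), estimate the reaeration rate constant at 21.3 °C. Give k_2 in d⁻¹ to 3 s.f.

k_2 ≈ 0.517 d⁻¹

k_2(20) = 3.93 × 1.17^0.5 / 4.16^1.5 = 3.93 × 1.082 / 8.485 = 0.5010 d⁻¹.
k_2(21.3) = 0.5010 × 1.024^(21.3−20) = 0.5010 × 1.031 = 0.5167 d⁻¹.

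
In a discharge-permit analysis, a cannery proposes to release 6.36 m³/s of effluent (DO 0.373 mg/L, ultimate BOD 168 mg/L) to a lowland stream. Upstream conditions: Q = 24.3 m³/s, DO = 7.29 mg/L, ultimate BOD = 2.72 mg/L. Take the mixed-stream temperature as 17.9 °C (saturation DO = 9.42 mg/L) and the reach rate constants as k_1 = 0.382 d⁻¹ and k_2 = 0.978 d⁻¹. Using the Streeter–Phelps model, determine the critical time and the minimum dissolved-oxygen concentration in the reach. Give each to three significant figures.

t_c ≈ 1.30 d; minimum DO ≈ 0.637 mg/L

Mixed DO = (24.3×7.29 + 6.36×0.373)/(24.3+6.36) = 179.5/30.66 = 5.855 mg/L.
Mixed L₀ = (24.3×2.72 + 6.36×168)/(30.66) = 1135/30.66 = 37.01 mg/L.
Initial deficit D₀ = C_s − DO₀ = 9.42 − 5.855 = 3.565 mg/L.
t_c = (1/0.5960) ln[(0.978/0.382)(1 − 3.565×0.5960/(0.382×37.01))] = 1.678 × ln(2.175) = 1.304 d.
D_c = (0.382/0.978) × 37.01 × e^(−0.382×1.304) = 0.3906 × 37.01 × 0.6077 = 8.783 mg/L.
Minimum DO = 9.42 − 8.783 = 0.6370 mg/L.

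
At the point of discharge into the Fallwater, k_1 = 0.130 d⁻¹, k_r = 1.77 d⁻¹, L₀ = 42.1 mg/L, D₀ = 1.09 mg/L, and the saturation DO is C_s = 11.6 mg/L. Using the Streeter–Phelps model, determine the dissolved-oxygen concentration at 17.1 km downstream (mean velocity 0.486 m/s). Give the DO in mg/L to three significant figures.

Travel time t = x/v = 17.1 km / (0.486 m/s) = 17100 m / 0.486 m/s = 35190 s = 0.4072 d.
k_1 L₀/(k_r−k_1) = 0.130×42.1/(1.77−0.130) = 5.473/1.640 = 3.337 mg/L.
e^(−k_1 t) = e^(−0.130×0.4072) = 0.9484; e^(−k_r t) = e^(−1.77×0.4072) = 0.4864.
D = 3.337 × (0.9484 − 0.4864) + 1.09 × 0.4864 = 1.542 + 0.5301 = 2.072 mg/L.
DO = C_s − D = 11.6 − 2.072 = 9.528 mg/L.

DO ≈ 9.53 mg/L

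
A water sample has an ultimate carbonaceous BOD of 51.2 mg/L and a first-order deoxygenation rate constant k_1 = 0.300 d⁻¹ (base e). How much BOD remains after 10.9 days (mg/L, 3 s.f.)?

L ≈ 1.95 mg/L

L_t = L₀ e^(−k_1 t) = 51.2 × e^(−0.300×10.9) = 51.2 × 0.03801 = 1.946 mg/L.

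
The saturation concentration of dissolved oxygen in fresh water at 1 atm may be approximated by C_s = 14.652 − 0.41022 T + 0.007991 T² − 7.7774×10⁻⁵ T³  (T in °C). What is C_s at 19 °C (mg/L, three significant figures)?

C_s = 14.652 − 0.41022×19 + 0.007991×19² − 7.7774×10⁻⁵×19³ = 9.209 mg/L.

C_s ≈ 9.21 mg/L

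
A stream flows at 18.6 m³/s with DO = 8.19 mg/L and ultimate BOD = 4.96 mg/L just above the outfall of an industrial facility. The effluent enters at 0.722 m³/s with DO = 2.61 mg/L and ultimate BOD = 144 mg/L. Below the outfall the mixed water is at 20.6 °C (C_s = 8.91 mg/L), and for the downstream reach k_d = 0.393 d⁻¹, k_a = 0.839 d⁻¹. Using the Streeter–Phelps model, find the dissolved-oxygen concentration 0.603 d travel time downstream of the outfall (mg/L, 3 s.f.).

DO ≈ 6.69 mg/L

Mixed DO = (18.6×8.19 + 0.722×2.61)/(18.6+0.722) = 154.2/19.32 = 7.981 mg/L.
Mixed L₀ = (18.6×4.96 + 0.722×144)/(19.32) = 196.2/19.32 = 10.16 mg/L.
Initial deficit D₀ = C_s − DO₀ = 8.91 − 7.981 = 0.9285 mg/L.
D(0.603) = [0.393×10.16/(0.839−0.393)](e^(−0.393×0.603) − e^(−0.839×0.603)) + 0.9285 e^(−0.839×0.603)
= 8.949 × (0.7890 − 0.6030) + 0.9285 × 0.6030 = 2.225 mg/L.
DO = 8.91 − 2.225 = 6.685 mg/L.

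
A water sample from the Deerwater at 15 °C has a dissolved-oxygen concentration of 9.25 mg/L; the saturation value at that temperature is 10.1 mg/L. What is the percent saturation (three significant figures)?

% saturation = C/C_s × 100 = 9.25/10.1 × 100 = 91.6 %.

91.6 % saturation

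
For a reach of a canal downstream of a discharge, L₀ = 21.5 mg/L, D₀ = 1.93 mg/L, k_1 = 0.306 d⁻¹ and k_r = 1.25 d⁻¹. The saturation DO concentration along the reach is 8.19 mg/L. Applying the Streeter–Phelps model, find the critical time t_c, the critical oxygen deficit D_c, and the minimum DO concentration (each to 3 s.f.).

At the critical point dD/dt = 0, so k_1 L₀ e^(−k_1 t) = k_r D. Substituting D(t) from the Streeter–Phelps equation and solving for t gives
t_c = ln[(k_r/k_1)(1 − D₀(k_r−k_1)/(k_1 L₀))] / (k_r−k_1).
Here k_r−k_1 = 0.9440 d⁻¹ and 1 − D₀(k_r−k_1)/(k_1 L₀) = 1 − 1.93×0.9440/(0.306×21.5) = 0.7231, so
t_c = ln(4.085 × 0.7231) / 0.9440 = 1.083 / 0.9440 = 1.147 d.
D_c = (k_1/k_r) L₀ e^(−k_1 t_c) = (0.306/1.25) × 21.5 × e^(−0.306×1.147) = 0.2448 × 21.5 × 0.7039 = 3.705 mg/L.
Minimum DO = C_s − D_c = 8.19 − 3.705 = 4.485 mg/L.

t_c ≈ 1.15 d; D_c ≈ 3.70 mg/L; min DO ≈ 4.49 mg/L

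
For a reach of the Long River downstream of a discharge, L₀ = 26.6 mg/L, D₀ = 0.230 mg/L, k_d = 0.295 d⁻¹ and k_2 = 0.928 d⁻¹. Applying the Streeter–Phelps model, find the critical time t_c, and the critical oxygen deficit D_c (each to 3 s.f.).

t_c = [1/(k_2−k_d)] ln[(k_2/k_d)(1 − D₀(k_2−k_d)/(k_d L₀))]
= [1/(0.928−0.295)] ln[(0.928/0.295)(1 − 0.230×0.6330/(0.295×26.6))]
= (1/0.6330) ln[3.146 × 0.9814] = 1.580 × ln(3.087) = 1.580 × 1.127 = 1.781 d.
L(t_c) = L₀ e^(−k_d t_c) = 26.6 × 0.5913 = 15.73 mg/L, and at the critical point k_2 D_c = k_d L, so D_c = (0.295/0.928) × 15.73 = 5.000 mg/L.

t_c ≈ 1.78 d; D_c ≈ 5.00 mg/L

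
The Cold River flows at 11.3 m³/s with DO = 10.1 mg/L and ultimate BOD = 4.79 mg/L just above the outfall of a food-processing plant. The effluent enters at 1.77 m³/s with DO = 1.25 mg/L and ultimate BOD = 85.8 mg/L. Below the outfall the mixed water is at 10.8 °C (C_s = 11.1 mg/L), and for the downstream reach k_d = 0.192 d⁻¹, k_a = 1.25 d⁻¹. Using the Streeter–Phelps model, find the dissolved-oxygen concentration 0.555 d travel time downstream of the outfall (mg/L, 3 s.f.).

DO ≈ 8.86 mg/L

Mixed DO = (11.3×10.1 + 1.77×1.25)/(11.3+1.77) = 116.3/13.07 = 8.901 mg/L.
Mixed L₀ = (11.3×4.79 + 1.77×85.8)/(13.07) = 206.0/13.07 = 15.76 mg/L.
Initial deficit D₀ = C_s − DO₀ = 11.1 − 8.901 = 2.199 mg/L.
D(0.555) = [0.192×15.76/(1.25−0.192)](e^(−0.192×0.555) − e^(−1.25×0.555)) + 2.199 e^(−1.25×0.555)
= 2.860 × (0.8989 − 0.4997) + 2.199 × 0.4997 = 2.240 mg/L.
DO = 11.1 − 2.240 = 8.860 mg/L.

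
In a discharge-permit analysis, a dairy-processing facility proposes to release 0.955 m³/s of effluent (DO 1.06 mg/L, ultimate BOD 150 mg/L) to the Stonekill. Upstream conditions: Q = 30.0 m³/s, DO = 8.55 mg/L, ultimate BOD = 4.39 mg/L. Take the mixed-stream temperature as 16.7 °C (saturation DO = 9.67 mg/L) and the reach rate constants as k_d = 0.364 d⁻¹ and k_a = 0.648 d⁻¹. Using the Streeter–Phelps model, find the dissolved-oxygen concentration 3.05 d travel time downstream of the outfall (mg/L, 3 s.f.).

DO ≈ 7.31 mg/L

Mixed DO = (30.0×8.55 + 0.955×1.06)/(30.0+0.955) = 257.5/30.95 = 8.319 mg/L.
Mixed L₀ = (30.0×4.39 + 0.955×150)/(30.95) = 274.9/30.95 = 8.882 mg/L.
Initial deficit D₀ = C_s − DO₀ = 9.67 − 8.319 = 1.351 mg/L.
D(3.05) = [0.364×8.882/(0.648−0.364)](e^(−0.364×3.05) − e^(−0.648×3.05)) + 1.351 e^(−0.648×3.05)
= 11.38 × (0.3295 − 0.1386) + 1.351 × 0.1386 = 2.361 mg/L.
DO = 9.67 − 2.361 = 7.309 mg/L.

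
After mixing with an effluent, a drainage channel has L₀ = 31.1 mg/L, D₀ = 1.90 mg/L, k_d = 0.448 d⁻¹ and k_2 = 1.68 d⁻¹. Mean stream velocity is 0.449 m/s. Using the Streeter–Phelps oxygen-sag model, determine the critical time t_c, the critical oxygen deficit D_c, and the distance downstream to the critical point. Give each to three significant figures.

t_c = [1/(k_2−k_d)] ln[(k_2/k_d)(1 − D₀(k_2−k_d)/(k_d L₀))]
= [1/(1.68−0.448)] ln[(1.68/0.448)(1 − 1.90×1.232/(0.448×31.1))]
= (1/1.232) ln[3.750 × 0.8320] = 0.8117 × ln(3.120) = 0.8117 × 1.138 = 0.9236 d.
L(t_c) = L₀ e^(−k_d t_c) = 31.1 × 0.6612 = 20.56 mg/L, and at the critical point k_2 D_c = k_d L, so D_c = (0.448/1.68) × 20.56 = 5.483 mg/L.
x_c = v t_c = 0.449 m/s × 0.9236 d × 86400 s/d = 35830 m ≈ 35.8 km.

t_c ≈ 0.924 d; D_c ≈ 5.48 mg/L; x_c ≈ 35.8 km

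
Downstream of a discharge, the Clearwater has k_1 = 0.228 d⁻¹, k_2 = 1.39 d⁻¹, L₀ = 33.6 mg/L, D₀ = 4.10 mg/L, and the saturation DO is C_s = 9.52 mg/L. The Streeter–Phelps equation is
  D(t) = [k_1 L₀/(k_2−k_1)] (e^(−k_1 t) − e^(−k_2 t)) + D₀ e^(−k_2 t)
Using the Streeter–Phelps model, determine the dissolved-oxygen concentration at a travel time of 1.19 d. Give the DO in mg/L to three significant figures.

k_1 L₀/(k_2−k_1) = 0.228×33.6/(1.39−0.228) = 7.661/1.162 = 6.593 mg/L.
e^(−k_1 t) = e^(−0.228×1.190) = 0.7624; e^(−k_2 t) = e^(−1.39×1.190) = 0.1913.
D = 6.593 × (0.7624 − 0.1913) + 4.10 × 0.1913 = 3.765 + 0.7842 = 4.549 mg/L.
DO = C_s − D = 9.52 − 4.549 = 4.971 mg/L.

DO ≈ 4.97 mg/L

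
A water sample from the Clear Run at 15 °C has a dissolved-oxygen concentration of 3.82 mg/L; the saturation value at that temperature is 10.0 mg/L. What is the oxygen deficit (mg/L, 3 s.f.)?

D ≈ 6.18 mg/L

D = C_s − C = 10.0 − 3.82 = 6.18 mg/L.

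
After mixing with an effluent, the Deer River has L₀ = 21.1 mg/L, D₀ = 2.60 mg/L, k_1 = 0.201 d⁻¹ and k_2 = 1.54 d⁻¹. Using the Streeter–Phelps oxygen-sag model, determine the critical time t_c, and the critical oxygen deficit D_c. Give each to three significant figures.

With k_2/k_1 = 7.662 and 1 − D₀(k_2−k_1)/(k_1 L₀) = 0.1791,
t_c = ln(7.662 × 0.1791) / (1.54 − 0.201) = ln(1.372) / 1.339 = 0.3166/1.339 = 0.2364 d.
L(t_c) = L₀ e^(−k_1 t_c) = 21.1 × 0.9536 = 20.12 mg/L, and at the critical point k_2 D_c = k_1 L, so D_c = (0.201/1.54) × 20.12 = 2.626 mg/L.

t_c ≈ 0.236 d; D_c ≈ 2.63 mg/L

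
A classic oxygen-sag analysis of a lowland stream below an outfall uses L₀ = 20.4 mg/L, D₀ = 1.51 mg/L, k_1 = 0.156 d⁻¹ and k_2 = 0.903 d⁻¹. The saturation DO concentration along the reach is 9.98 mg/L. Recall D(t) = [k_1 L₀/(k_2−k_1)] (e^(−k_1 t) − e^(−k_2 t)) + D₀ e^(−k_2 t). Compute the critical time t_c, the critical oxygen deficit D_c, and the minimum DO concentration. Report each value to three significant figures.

t_c = [1/(k_2−k_1)] ln[(k_2/k_1)(1 − D₀(k_2−k_1)/(k_1 L₀))]
= [1/(0.903−0.156)] ln[(0.903/0.156)(1 − 1.51×0.7470/(0.156×20.4))]
= (1/0.7470) ln[5.788 × 0.6456] = 1.339 × ln(3.737) = 1.339 × 1.318 = 1.765 d.
D_c = (k_1/k_2) L₀ e^(−k_1 t_c) = (0.156/0.903) × 20.4 × e^(−0.156×1.765) = 0.1728 × 20.4 × 0.7593 = 2.676 mg/L.
Minimum DO = C_s − D_c = 9.98 − 2.676 = 7.304 mg/L.

t_c ≈ 1.76 d; D_c ≈ 2.68 mg/L; min DO ≈ 7.30 mg/L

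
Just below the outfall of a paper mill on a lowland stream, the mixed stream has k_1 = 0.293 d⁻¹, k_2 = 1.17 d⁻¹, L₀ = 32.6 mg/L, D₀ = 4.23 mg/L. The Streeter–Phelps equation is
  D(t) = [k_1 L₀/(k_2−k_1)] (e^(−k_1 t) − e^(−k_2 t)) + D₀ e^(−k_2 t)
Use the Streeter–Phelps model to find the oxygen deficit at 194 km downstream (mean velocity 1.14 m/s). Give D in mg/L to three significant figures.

Travel time t = x/v = 194 km / (1.14 m/s) = 194000 m / 1.14 m/s = 170200 s = 1.970 d.
k_1 L₀/(k_2−k_1) = 0.293×32.6/(1.17−0.293) = 9.552/0.8770 = 10.89 mg/L.
e^(−k_1 t) = e^(−0.293×1.970) = 0.5615; e^(−k_2 t) = e^(−1.17×1.970) = 0.09981.
D = 10.89 × (0.5615 − 0.09981) + 4.23 × 0.09981 = 5.029 + 0.4222 = 5.451 mg/L.

D ≈ 5.45 mg/L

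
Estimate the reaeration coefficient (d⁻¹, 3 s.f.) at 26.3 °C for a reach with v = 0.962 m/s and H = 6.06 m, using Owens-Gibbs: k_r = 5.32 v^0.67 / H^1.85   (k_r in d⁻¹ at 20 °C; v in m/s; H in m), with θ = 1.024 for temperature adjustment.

k_r ≈ 0.215 d⁻¹

k_r(20) = 5.32 × 0.962^0.67 / 6.06^1.85 = 5.32 × 0.9744 / 28.03 = 0.1850 d⁻¹.
k_r(26.3) = 0.1850 × 1.024^(26.3−20) = 0.1850 × 1.161 = 0.2148 d⁻¹.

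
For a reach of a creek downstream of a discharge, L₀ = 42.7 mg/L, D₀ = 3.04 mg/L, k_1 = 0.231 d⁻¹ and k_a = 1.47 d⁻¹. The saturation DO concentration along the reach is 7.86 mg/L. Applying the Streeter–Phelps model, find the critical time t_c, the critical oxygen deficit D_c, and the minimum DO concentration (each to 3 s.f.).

t_c = [1/(k_a−k_1)] ln[(k_a/k_1)(1 − D₀(k_a−k_1)/(k_1 L₀))]
= [1/(1.47−0.231)] ln[(1.47/0.231)(1 − 3.04×1.239/(0.231×42.7))]
= (1/1.239) ln[6.364 × 0.6181] = 0.8071 × ln(3.934) = 0.8071 × 1.370 = 1.105 d.
L(t_c) = L₀ e^(−k_1 t_c) = 42.7 × 0.7747 = 33.08 mg/L, and at the critical point k_a D_c = k_1 L, so D_c = (0.231/1.47) × 33.08 = 5.198 mg/L.
Minimum DO = C_s − D_c = 7.86 − 5.198 = 2.662 mg/L.

t_c ≈ 1.11 d; D_c ≈ 5.20 mg/L; min DO ≈ 2.66 mg/L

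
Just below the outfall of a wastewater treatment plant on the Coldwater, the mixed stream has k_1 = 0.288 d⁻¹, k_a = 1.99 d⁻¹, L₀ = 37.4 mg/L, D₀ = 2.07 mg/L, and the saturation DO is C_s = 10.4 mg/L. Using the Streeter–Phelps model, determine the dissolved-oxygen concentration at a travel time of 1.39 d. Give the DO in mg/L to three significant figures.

k_1 L₀/(k_a−k_1) = 0.288×37.4/(1.99−0.288) = 10.77/1.702 = 6.329 mg/L.
e^(−k_1 t) = e^(−0.288×1.390) = 0.6701; e^(−k_a t) = e^(−1.99×1.390) = 0.06291.
D = 6.329 × (0.6701 − 0.06291) + 2.07 × 0.06291 = 3.843 + 0.1302 = 3.973 mg/L.
DO = C_s − D = 10.4 − 3.973 = 6.427 mg/L.

DO ≈ 6.43 mg/L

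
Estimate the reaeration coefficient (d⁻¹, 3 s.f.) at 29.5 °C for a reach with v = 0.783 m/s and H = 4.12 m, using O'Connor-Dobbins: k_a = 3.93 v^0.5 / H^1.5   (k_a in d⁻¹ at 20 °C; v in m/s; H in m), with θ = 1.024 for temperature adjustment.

k_a ≈ 0.521 d⁻¹

k_a(20) = 3.93 × 0.783^0.5 / 4.12^1.5 = 3.93 × 0.8849 / 8.363 = 0.4158 d⁻¹.
k_a(29.5) = 0.4158 × 1.024^(29.5−20) = 0.4158 × 1.253 = 0.5209 d⁻¹.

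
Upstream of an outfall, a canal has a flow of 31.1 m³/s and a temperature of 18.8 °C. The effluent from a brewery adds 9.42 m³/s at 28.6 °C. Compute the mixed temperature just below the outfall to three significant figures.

Flow-weighted mixing: C = (Q_r C_r + Q_w C_w)/(Q_r + Q_w)
= (31.1×18.8 + 9.42×28.6)/(31.1 + 9.42) = 854.1/40.52 = 21.08 °C.

21.1 °C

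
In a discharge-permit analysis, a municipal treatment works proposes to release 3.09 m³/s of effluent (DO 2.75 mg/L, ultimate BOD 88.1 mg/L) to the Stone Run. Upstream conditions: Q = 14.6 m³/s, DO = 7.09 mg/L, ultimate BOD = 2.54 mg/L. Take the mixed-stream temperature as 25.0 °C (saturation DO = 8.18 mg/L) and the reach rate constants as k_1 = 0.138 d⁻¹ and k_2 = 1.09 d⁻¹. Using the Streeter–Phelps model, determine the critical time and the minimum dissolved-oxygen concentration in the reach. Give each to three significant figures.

t_c ≈ 0.799 d; minimum DO ≈ 6.20 mg/L

Mixed DO = (14.6×7.09 + 3.09×2.75)/(14.6+3.09) = 112.0/17.69 = 6.332 mg/L.
Mixed L₀ = (14.6×2.54 + 3.09×88.1)/(17.69) = 309.3/17.69 = 17.49 mg/L.
Initial deficit D₀ = C_s − DO₀ = 8.18 − 6.332 = 1.848 mg/L.
t_c = (1/0.9520) ln[(1.09/0.138)(1 − 1.848×0.9520/(0.138×17.49))] = 1.050 × ln(2.139) = 0.7989 d.
D_c = (0.138/1.09) × 17.49 × e^(−0.138×0.7989) = 0.1266 × 17.49 × 0.8956 = 1.983 mg/L.
Minimum DO = 8.18 − 1.983 = 6.197 mg/L.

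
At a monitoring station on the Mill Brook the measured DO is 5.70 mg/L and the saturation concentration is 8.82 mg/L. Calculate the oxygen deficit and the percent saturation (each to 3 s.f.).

D = C_s − C = 8.82 − 5.70 = 3.12 mg/L.
% saturation = 5.70/8.82 × 100 = 64.6 %.

D ≈ 3.12 mg/L; 64.6 % saturation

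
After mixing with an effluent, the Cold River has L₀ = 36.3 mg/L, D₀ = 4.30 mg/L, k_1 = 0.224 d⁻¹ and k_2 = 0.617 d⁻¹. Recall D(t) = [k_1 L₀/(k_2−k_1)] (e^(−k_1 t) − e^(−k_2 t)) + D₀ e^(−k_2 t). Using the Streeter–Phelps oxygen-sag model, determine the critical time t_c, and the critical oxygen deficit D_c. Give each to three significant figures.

At the critical point dD/dt = 0, so k_1 L₀ e^(−k_1 t) = k_2 D. Substituting D(t) from the Streeter–Phelps equation and solving for t gives
t_c = ln[(k_2/k_1)(1 − D₀(k_2−k_1)/(k_1 L₀))] / (k_2−k_1).
Here k_2−k_1 = 0.3930 d⁻¹ and 1 − D₀(k_2−k_1)/(k_1 L₀) = 1 − 4.30×0.3930/(0.224×36.3) = 0.7922, so
t_c = ln(2.754 × 0.7922) / 0.3930 = 0.7802 / 0.3930 = 1.985 d.
L(t_c) = L₀ e^(−k_1 t_c) = 36.3 × 0.6410 = 23.27 mg/L, and at the critical point k_2 D_c = k_1 L, so D_c = (0.224/0.617) × 23.27 = 8.448 mg/L.

t_c ≈ 1.99 d; D_c ≈ 8.45 mg/L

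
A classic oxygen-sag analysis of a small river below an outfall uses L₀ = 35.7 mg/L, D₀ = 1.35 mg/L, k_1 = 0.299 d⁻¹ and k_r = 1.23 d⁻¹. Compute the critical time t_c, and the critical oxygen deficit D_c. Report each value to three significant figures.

t_c ≈ 1.38 d; D_c ≈ 5.74 mg/L

t_c = [1/(k_r−k_1)] ln[(k_r/k_1)(1 − D₀(k_r−k_1)/(k_1 L₀))]
= [1/(1.23−0.299)] ln[(1.23/0.299)(1 − 1.35×0.9310/(0.299×35.7))]
= (1/0.9310) ln[4.114 × 0.8823] = 1.074 × ln(3.629) = 1.074 × 1.289 = 1.385 d.
L(t_c) = L₀ e^(−k_1 t_c) = 35.7 × 0.6610 = 23.60 mg/L, and at the critical point k_r D_c = k_1 L, so D_c = (0.299/1.23) × 23.60 = 5.736 mg/L.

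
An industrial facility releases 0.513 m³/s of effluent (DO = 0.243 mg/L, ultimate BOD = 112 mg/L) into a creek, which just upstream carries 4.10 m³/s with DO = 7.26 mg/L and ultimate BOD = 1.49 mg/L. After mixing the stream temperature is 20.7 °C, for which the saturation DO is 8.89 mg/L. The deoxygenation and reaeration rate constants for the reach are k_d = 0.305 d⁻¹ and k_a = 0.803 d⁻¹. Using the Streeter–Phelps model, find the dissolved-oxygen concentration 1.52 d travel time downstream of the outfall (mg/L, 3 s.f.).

DO ≈ 5.36 mg/L

Mixed DO = (4.10×7.26 + 0.513×0.243)/(4.10+0.513) = 29.89/4.613 = 6.480 mg/L.
Mixed L₀ = (4.10×1.49 + 0.513×112)/(4.613) = 63.57/4.613 = 13.78 mg/L.
Initial deficit D₀ = C_s − DO₀ = 8.89 − 6.480 = 2.410 mg/L.
D(1.52) = [0.305×13.78/(0.803−0.305)](e^(−0.305×1.52) − e^(−0.803×1.52)) + 2.410 e^(−0.803×1.52)
= 8.439 × (0.6290 − 0.2951) + 2.410 × 0.2951 = 3.530 mg/L.
DO = 8.89 − 3.530 = 5.360 mg/L.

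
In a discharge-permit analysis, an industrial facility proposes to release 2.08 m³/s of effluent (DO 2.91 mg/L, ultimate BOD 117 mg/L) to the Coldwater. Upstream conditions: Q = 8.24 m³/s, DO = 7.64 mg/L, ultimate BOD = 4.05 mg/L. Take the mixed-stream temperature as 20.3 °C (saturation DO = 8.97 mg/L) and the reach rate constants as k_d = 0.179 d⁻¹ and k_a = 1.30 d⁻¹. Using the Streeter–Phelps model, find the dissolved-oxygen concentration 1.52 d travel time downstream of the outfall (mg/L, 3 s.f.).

Mixed DO = (8.24×7.64 + 2.08×2.91)/(8.24+2.08) = 69.01/10.32 = 6.687 mg/L.
Mixed L₀ = (8.24×4.05 + 2.08×117)/(10.32) = 276.7/10.32 = 26.82 mg/L.
Initial deficit D₀ = C_s − DO₀ = 8.97 − 6.687 = 2.283 mg/L.
D(1.52) = [0.179×26.82/(1.30−0.179)](e^(−0.179×1.52) − e^(−1.30×1.52)) + 2.283 e^(−1.30×1.52)
= 4.282 × (0.7618 − 0.1386) + 2.283 × 0.1386 = 2.985 mg/L.
DO = 8.97 − 2.985 = 5.985 mg/L.

DO ≈ 5.99 mg/L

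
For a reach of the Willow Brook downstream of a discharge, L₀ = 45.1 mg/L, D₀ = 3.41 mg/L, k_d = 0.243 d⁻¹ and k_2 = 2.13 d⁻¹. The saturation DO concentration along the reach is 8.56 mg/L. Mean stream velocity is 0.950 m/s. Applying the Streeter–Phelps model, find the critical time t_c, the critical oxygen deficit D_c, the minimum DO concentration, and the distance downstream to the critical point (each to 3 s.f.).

t_c ≈ 0.682 d; D_c ≈ 4.36 mg/L; min DO ≈ 4.20 mg/L; x_c ≈ 55.9 km

At the critical point dD/dt = 0, so k_d L₀ e^(−k_d t) = k_2 D. Substituting D(t) from the Streeter–Phelps equation and solving for t gives
t_c = ln[(k_2/k_d)(1 − D₀(k_2−k_d)/(k_d L₀))] / (k_2−k_d).
Here k_2−k_d = 1.887 d⁻¹ and 1 − D₀(k_2−k_d)/(k_d L₀) = 1 − 3.41×1.887/(0.243×45.1) = 0.4129, so
t_c = ln(8.765 × 0.4129) / 1.887 = 1.286 / 1.887 = 0.6816 d.
L(t_c) = L₀ e^(−k_d t_c) = 45.1 × 0.8474 = 38.22 mg/L, and at the critical point k_2 D_c = k_d L, so D_c = (0.243/2.13) × 38.22 = 4.360 mg/L.
Minimum DO = C_s − D_c = 8.56 − 4.360 = 4.200 mg/L.
x_c = v t_c = 0.950 m/s × 0.6816 d × 86400 s/d = 55950 m ≈ 55.9 km.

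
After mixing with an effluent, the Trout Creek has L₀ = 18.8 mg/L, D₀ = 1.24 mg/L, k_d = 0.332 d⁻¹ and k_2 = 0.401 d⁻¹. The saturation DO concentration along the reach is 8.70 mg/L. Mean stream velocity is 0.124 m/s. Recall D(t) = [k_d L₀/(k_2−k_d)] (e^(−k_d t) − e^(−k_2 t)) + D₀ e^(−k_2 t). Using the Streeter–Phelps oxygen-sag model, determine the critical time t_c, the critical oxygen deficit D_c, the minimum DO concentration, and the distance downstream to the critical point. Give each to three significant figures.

t_c ≈ 2.54 d; D_c ≈ 6.71 mg/L; min DO ≈ 1.99 mg/L; x_c ≈ 27.2 km

t_c = [1/(k_2−k_d)] ln[(k_2/k_d)(1 − D₀(k_2−k_d)/(k_d L₀))]
= [1/(0.401−0.332)] ln[(0.401/0.332)(1 − 1.24×0.06900/(0.332×18.8))]
= (1/0.06900) ln[1.208 × 0.9863] = 14.49 × ln(1.191) = 14.49 × 0.1750 = 2.537 d.
D_c = (k_d/k_2) L₀ e^(−k_d t_c) = (0.332/0.401) × 18.8 × e^(−0.332×2.537) = 0.8279 × 18.8 × 0.4308 = 6.705 mg/L.
Minimum DO = C_s − D_c = 8.70 − 6.705 = 1.995 mg/L.
x_c = v t_c = 0.124 m/s × 2.537 d × 86400 s/d = 27180 m ≈ 27.2 km.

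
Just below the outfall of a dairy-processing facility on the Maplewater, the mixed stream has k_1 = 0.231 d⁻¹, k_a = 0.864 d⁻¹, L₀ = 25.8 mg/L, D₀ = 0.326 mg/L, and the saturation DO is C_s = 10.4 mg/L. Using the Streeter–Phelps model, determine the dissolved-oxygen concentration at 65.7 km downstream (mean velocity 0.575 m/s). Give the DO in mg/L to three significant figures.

DO ≈ 6.36 mg/L

Travel time t = x/v = 65.7 km / (0.575 m/s) = 65700 m / 0.575 m/s = 114300 s = 1.322 d.
k_1 L₀/(k_a−k_1) = 0.231×25.8/(0.864−0.231) = 5.960/0.6330 = 9.415 mg/L.
e^(−k_1 t) = e^(−0.231×1.322) = 0.7368; e^(−k_a t) = e^(−0.864×1.322) = 0.3190.
D = 9.415 × (0.7368 − 0.3190) + 0.326 × 0.3190 = 3.933 + 0.1040 = 4.037 mg/L.
DO = C_s − D = 10.4 − 4.037 = 6.363 mg/L.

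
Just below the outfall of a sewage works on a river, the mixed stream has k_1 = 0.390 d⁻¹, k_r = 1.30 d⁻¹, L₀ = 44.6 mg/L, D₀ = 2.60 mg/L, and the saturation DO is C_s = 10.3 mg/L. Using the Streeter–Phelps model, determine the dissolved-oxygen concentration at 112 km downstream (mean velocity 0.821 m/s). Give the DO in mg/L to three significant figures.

DO ≈ 2.09 mg/L

Travel time t = x/v = 112 km / (0.821 m/s) = 112000 m / 0.821 m/s = 136400 s = 1.579 d.
k_1 L₀/(k_r−k_1) = 0.390×44.6/(1.30−0.390) = 17.39/0.9100 = 19.11 mg/L.
e^(−k_1 t) = e^(−0.390×1.579) = 0.5402; e^(−k_r t) = e^(−1.30×1.579) = 0.1284.
D = 19.11 × (0.5402 − 0.1284) + 2.60 × 0.1284 = 7.872 + 0.3338 = 8.205 mg/L.
DO = C_s − D = 10.3 − 8.205 = 2.095 mg/L.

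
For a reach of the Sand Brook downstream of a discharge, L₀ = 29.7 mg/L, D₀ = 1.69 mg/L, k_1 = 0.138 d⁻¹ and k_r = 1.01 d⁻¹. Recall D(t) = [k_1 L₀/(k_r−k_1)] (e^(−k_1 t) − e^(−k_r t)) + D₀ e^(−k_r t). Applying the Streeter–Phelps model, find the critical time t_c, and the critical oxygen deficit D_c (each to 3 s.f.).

t_c ≈ 1.77 d; D_c ≈ 3.18 mg/L

With k_r/k_1 = 7.319 and 1 − D₀(k_r−k_1)/(k_1 L₀) = 0.6404,
t_c = ln(7.319 × 0.6404) / (1.01 − 0.138) = ln(4.687) / 0.8720 = 1.545/0.8720 = 1.772 d.
L(t_c) = L₀ e^(−k_1 t_c) = 29.7 × 0.7831 = 23.26 mg/L, and at the critical point k_r D_c = k_1 L, so D_c = (0.138/1.01) × 23.26 = 3.178 mg/L.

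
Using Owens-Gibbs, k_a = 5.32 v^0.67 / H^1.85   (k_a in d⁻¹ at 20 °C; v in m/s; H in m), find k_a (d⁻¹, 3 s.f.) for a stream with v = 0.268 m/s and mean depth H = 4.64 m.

k_a = 5.32 × 0.268^0.67 / 4.64^1.85 = 5.32 × 0.4139 / 17.10 = 0.1287 d⁻¹.

k_a ≈ 0.129 d⁻¹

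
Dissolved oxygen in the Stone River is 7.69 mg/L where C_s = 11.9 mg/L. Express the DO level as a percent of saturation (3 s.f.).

64.6 % saturation

% saturation = C/C_s × 100 = 7.69/11.9 × 100 = 64.6 %.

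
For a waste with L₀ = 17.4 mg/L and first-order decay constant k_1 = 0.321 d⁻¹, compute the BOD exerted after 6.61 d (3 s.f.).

y ≈ 15.3 mg/L

y_t = L₀(1 − e^(−k_1 t)) = 17.4 × (1 − e^(−0.321×6.61))
= 17.4 × (1 − 0.1198) = 17.4 × 0.8802 = 15.32 mg/L.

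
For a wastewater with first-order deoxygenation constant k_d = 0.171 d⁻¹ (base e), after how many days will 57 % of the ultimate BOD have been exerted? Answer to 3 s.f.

y/L₀ = 1 − e^(−k_d t) = 0.57 ⇒ e^(−k_d t) = 0.430
t = −ln(0.430) / 0.171 = 0.8440 / 0.171 = 4.935 d.

t ≈ 4.94 d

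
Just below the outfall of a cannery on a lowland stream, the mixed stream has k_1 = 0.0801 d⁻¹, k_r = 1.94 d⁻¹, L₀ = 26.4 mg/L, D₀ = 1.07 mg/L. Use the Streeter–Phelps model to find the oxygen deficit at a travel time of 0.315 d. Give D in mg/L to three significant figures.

D ≈ 1.07 mg/L

k_1 L₀/(k_r−k_1) = 0.0801×26.4/(1.94−0.0801) = 2.115/1.860 = 1.137 mg/L.
e^(−k_1 t) = e^(−0.0801×0.3150) = 0.9751; e^(−k_r t) = e^(−1.94×0.3150) = 0.5428.
D = 1.137 × (0.9751 − 0.5428) + 1.07 × 0.5428 = 0.4915 + 0.5807 = 1.072 mg/L.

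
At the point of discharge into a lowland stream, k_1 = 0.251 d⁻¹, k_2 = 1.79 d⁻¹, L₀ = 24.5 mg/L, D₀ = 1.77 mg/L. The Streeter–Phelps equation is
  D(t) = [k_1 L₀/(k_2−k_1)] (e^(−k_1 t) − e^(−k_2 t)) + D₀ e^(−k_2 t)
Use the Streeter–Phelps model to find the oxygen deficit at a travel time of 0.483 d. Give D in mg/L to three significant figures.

k_1 L₀/(k_2−k_1) = 0.251×24.5/(1.79−0.251) = 6.149/1.539 = 3.996 mg/L.
e^(−k_1 t) = e^(−0.251×0.4830) = 0.8858; e^(−k_2 t) = e^(−1.79×0.4830) = 0.4212.
D = 3.996 × (0.8858 − 0.4212) + 1.77 × 0.4212 = 1.856 + 0.7456 = 2.602 mg/L.

D ≈ 2.60 mg/L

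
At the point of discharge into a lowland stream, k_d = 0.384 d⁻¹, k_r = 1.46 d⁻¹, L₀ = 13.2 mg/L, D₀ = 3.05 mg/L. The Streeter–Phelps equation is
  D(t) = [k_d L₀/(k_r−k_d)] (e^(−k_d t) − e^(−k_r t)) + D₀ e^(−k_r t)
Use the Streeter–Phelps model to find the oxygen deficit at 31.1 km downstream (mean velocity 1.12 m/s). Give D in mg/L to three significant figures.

D ≈ 3.13 mg/L

Travel time t = x/v = 31.1 km / (1.12 m/s) = 31100 m / 1.12 m/s = 27770 s = 0.3214 d.
k_d L₀/(k_r−k_d) = 0.384×13.2/(1.46−0.384) = 5.069/1.076 = 4.711 mg/L.
e^(−k_d t) = e^(−0.384×0.3214) = 0.8839; e^(−k_r t) = e^(−1.46×0.3214) = 0.6255.
D = 4.711 × (0.8839 − 0.6255) + 3.05 × 0.6255 = 1.217 + 1.908 = 3.125 mg/L.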